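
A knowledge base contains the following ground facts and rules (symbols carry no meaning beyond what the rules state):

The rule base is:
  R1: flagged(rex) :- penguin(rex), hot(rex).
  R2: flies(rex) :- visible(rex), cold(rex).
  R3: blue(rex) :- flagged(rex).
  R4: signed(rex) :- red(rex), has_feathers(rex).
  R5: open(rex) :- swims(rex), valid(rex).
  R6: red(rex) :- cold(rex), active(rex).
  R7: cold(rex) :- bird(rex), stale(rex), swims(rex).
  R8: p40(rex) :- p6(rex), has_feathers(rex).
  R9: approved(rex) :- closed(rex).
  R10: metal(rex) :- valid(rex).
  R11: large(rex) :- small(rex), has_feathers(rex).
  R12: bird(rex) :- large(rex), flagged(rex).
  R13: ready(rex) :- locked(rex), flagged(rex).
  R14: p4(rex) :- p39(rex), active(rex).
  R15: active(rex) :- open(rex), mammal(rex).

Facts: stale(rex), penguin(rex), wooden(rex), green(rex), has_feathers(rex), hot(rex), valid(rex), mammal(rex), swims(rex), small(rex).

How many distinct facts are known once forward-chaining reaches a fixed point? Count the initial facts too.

[1] R1 [flagged(rex) :- penguin(rex), hot(rex).]; R5 [open(rex) :- swims(rex), valid(rex).]; R10 [metal(rex) :- valid(rex).]; R11 [large(rex) :- small(rex), has_feathers(rex).]. ⇒ new: flagged(rex), open(rex), metal(rex), large(rex).
[2] R3 [blue(rex) :- flagged(rex).]; R12 [bird(rex) :- large(rex), flagged(rex).]; R15 [active(rex) :- open(rex), mammal(rex).]. ⇒ new: blue(rex), bird(rex), active(rex).
[3] R7 [cold(rex) :- bird(rex), stale(rex), swims(rex).]. ⇒ new: cold(rex).
[4] R6 [red(rex) :- cold(rex), active(rex).]. ⇒ new: red(rex).
[5] R4 [signed(rex) :- red(rex), has_feathers(rex).]. ⇒ new: signed(rex).
Closure: {active(rex), bird(rex), blue(rex), cold(rex), flagged(rex), green(rex), has_feathers(rex), hot(rex), large(rex), mammal(rex), metal(rex), open(rex), penguin(rex), red(rex), signed(rex), small(rex), stale(rex), swims(rex), valid(rex), wooden(rex)} — 20 facts.

20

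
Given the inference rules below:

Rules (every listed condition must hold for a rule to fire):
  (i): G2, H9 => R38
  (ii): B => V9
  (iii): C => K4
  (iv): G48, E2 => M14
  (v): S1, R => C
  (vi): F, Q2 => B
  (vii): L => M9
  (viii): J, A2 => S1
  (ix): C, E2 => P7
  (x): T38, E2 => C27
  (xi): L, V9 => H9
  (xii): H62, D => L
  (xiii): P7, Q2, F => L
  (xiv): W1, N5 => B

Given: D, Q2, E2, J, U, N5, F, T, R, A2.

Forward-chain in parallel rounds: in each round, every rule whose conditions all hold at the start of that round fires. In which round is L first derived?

Round 1 — (vi), (viii), derive B, S1.
Round 2 — (ii), (v), derive V9, C.
Round 3 — (iii), (ix), derive K4, P7.
Round 4 — (xiii), derive L.
L first appears in round 4.

4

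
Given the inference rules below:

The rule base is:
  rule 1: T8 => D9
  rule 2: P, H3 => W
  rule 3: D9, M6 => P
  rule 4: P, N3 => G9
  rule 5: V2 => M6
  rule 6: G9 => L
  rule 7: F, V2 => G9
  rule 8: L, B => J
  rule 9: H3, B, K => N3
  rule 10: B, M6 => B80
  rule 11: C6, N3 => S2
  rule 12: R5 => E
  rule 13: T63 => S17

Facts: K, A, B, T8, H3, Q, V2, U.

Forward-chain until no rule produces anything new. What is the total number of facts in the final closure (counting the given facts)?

Round 1: rule 1 [T8 => D9]; rule 5 [V2 => M6]; rule 9 [H3, B, K => N3]. Adds D9, M6, N3.
Round 2: rule 3 [D9, M6 => P]; rule 10 [B, M6 => B80]. Adds P, B80.
Round 3: rule 2 [P, H3 => W]; rule 4 [P, N3 => G9]. Adds W, G9.
Round 4: rule 6 [G9 => L]. Adds L.
Round 5: rule 8 [L, B => J]. Adds J.
Closure: {A, B, B80, D9, G9, H3, J, K, L, M6, N3, P, Q, T8, U, V2, W} — 17 facts.

17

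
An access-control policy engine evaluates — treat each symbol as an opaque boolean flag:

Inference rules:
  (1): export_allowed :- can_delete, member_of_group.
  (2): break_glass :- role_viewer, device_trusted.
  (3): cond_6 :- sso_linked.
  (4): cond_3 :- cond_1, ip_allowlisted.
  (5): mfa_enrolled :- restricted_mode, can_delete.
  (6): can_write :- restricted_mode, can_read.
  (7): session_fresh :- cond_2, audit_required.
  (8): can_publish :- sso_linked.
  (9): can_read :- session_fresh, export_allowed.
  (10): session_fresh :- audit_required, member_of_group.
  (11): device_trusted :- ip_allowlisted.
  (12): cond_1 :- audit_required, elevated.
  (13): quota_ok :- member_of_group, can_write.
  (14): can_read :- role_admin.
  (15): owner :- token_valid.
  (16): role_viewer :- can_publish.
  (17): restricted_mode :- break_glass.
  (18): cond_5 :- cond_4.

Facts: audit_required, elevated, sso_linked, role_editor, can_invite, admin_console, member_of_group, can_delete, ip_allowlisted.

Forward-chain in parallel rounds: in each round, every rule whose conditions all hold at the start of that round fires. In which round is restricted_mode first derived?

4

Round 1: (1) [export_allowed :- can_delete, member_of_group.]; (3) [cond_6 :- sso_linked.]; (8) [can_publish :- sso_linked.]; (10) [session_fresh :- audit_required, member_of_group.]; (11) [device_trusted :- ip_allowlisted.]; (12) [cond_1 :- audit_required, elevated.]. Adds export_allowed, cond_6, can_publish, session_fresh, device_trusted, cond_1.
Round 2: (4) [cond_3 :- cond_1, ip_allowlisted.]; (9) [can_read :- session_fresh, export_allowed.]; (16) [role_viewer :- can_publish.]. Adds cond_3, can_read, role_viewer.
Round 3: (2) [break_glass :- role_viewer, device_trusted.]. Adds break_glass.
Round 4: (17) [restricted_mode :- break_glass.]. Adds restricted_mode.
restricted_mode first appears in round 4.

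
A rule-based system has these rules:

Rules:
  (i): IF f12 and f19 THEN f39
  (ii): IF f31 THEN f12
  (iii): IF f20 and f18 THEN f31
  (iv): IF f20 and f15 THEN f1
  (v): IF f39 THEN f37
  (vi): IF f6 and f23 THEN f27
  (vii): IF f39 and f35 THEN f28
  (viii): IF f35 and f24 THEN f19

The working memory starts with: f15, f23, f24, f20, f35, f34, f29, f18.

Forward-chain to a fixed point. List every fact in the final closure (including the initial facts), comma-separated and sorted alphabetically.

f1, f12, f15, f18, f19, f20, f23, f24, f28, f29, f31, f34, f35, f37, f39

Round 1 fires (iii), (iv), (viii), giving f31, f1, f19.
Round 2 fires (ii), giving f12.
Round 3 fires (i), giving f39.
Round 4 fires (v), (vii), giving f37, f28.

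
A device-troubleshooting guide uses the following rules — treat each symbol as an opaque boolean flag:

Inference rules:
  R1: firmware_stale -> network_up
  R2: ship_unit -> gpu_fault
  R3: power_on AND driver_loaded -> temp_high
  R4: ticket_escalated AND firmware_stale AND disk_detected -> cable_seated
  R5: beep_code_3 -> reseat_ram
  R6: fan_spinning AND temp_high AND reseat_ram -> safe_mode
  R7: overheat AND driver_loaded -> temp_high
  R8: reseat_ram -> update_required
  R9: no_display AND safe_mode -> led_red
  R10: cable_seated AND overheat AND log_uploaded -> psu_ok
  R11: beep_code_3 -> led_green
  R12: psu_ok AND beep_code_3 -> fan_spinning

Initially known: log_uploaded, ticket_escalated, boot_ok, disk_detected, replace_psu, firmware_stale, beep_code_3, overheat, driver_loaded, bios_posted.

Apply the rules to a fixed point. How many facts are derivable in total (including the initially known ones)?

19

[1] R1 [firmware_stale -> network_up]; R4 [ticket_escalated AND firmware_stale AND disk_detected -> cable_seated]; R5 [beep_code_3 -> reseat_ram]; R7 [overheat AND driver_loaded -> temp_high]; R11 [beep_code_3 -> led_green]. ⇒ new: network_up, cable_seated, reseat_ram, temp_high, led_green.
[2] R8 [reseat_ram -> update_required]; R10 [cable_seated AND overheat AND log_uploaded -> psu_ok]. ⇒ new: update_required, psu_ok.
[3] R12 [psu_ok AND beep_code_3 -> fan_spinning]. ⇒ new: fan_spinning.
[4] R6 [fan_spinning AND temp_high AND reseat_ram -> safe_mode]. ⇒ new: safe_mode.
Closure: {beep_code_3, bios_posted, boot_ok, cable_seated, disk_detected, driver_loaded, fan_spinning, firmware_stale, led_green, log_uploaded, network_up, overheat, psu_ok, replace_psu, reseat_ram, safe_mode, temp_high, ticket_escalated, update_required} — 19 facts.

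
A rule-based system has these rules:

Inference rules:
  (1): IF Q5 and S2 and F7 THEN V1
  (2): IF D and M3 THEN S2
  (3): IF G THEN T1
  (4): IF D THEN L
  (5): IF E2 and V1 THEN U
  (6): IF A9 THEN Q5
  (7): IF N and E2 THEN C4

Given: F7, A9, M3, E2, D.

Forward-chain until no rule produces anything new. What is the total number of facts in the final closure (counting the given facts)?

Round 1: (2) [IF D and M3 THEN S2]; (4) [IF D THEN L]; (6) [IF A9 THEN Q5]. Adds S2, L, Q5.
Round 2: (1) [IF Q5 and S2 and F7 THEN V1]. Adds V1.
Round 3: (5) [IF E2 and V1 THEN U]. Adds U.
Closure: {A9, D, E2, F7, L, M3, Q5, S2, U, V1} — 10 facts.

10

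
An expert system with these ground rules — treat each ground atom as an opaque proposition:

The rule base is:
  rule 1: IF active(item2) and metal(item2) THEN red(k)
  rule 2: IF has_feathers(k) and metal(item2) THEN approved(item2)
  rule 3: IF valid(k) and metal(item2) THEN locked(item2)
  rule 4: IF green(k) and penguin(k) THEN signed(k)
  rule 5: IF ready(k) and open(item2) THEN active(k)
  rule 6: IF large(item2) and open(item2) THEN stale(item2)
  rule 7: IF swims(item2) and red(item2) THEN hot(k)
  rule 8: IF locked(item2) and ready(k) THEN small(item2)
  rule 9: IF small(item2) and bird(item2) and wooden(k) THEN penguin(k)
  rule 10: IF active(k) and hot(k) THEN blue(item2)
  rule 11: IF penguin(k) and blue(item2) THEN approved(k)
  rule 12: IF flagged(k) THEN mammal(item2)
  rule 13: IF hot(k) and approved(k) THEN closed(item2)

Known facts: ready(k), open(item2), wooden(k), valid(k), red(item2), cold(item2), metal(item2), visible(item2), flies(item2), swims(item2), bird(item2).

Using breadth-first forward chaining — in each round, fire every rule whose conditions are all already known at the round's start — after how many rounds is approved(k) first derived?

4

Round 1: rule 3 [IF valid(k) and metal(item2) THEN locked(item2)]; rule 5 [IF ready(k) and open(item2) THEN active(k)]; rule 7 [IF swims(item2) and red(item2) THEN hot(k)]. New: locked(item2), active(k), hot(k).
Round 2: rule 8 [IF locked(item2) and ready(k) THEN small(item2)]; rule 10 [IF active(k) and hot(k) THEN blue(item2)]. New: small(item2), blue(item2).
Round 3: rule 9 [IF small(item2) and bird(item2) and wooden(k) THEN penguin(k)]. New: penguin(k).
Round 4: rule 11 [IF penguin(k) and blue(item2) THEN approved(k)]. New: approved(k).
approved(k) first appears in round 4.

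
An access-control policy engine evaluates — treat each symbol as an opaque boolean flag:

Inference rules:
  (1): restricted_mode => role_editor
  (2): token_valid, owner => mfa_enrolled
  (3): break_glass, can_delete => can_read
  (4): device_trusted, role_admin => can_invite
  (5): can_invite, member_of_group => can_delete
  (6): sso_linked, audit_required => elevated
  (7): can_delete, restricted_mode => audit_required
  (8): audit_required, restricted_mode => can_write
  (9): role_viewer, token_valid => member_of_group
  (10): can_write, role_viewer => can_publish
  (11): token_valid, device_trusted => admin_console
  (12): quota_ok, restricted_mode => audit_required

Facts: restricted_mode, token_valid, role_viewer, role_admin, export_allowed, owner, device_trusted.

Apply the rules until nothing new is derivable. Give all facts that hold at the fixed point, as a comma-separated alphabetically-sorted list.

admin_console, audit_required, can_delete, can_invite, can_publish, can_write, device_trusted, export_allowed, member_of_group, mfa_enrolled, owner, restricted_mode, role_admin, role_editor, role_viewer, token_valid

Round 1 — (1), (2), (4), (9), (11), derive role_editor, mfa_enrolled, can_invite, member_of_group, admin_console.
Round 2 — (5), derive can_delete.
Round 3 — (7), derive audit_required.
Round 4 — (8), derive can_write.
Round 5 — (10), derive can_publish.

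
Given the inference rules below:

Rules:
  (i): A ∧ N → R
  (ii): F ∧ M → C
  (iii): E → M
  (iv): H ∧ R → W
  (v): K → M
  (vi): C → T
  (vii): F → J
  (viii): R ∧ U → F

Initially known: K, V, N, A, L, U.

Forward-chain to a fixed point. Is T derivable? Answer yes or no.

Round 1: (i) [A ∧ N → R]; (v) [K → M]. Adds R, M.
Round 2: (viii) [R ∧ U → F]. Adds F.
Round 3: (ii) [F ∧ M → C]; (vii) [F → J]. Adds C, J.
Round 4: (vi) [C → T]. Adds T.
T appears in round 4, so it is derivable.

yes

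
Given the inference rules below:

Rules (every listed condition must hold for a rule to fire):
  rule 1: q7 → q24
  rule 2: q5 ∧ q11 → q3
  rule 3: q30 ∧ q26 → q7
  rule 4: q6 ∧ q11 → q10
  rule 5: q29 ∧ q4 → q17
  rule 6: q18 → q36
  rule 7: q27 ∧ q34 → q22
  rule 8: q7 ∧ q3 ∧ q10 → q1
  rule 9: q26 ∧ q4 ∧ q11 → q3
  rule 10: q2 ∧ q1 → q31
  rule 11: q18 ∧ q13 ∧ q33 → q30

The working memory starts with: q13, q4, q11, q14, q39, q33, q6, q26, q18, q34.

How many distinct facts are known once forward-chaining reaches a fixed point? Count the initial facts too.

17

Round 1: rule 4 [q6 ∧ q11 → q10]; rule 6 [q18 → q36]; rule 9 [q26 ∧ q4 ∧ q11 → q3]; rule 11 [q18 ∧ q13 ∧ q33 → q30]. Adds q10, q36, q3, q30.
Round 2: rule 3 [q30 ∧ q26 → q7]. Adds q7.
Round 3: rule 1 [q7 → q24]; rule 8 [q7 ∧ q3 ∧ q10 → q1]. Adds q24, q1.
Closure: {q1, q10, q11, q13, q14, q18, q24, q26, q3, q30, q33, q34, q36, q39, q4, q6, q7} — 17 facts.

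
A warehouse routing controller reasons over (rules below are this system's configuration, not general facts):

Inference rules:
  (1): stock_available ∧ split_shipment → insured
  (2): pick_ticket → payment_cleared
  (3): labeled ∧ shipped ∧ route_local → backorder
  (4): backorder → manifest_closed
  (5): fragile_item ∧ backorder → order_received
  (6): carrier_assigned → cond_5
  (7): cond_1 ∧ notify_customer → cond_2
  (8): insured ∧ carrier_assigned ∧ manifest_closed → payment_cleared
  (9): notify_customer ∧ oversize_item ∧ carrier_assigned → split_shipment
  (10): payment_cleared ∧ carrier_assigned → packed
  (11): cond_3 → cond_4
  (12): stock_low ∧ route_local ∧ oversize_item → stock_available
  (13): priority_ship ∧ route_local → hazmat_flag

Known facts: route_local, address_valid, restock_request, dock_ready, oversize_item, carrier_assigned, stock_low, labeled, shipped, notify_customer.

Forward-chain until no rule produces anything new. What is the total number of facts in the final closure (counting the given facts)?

18

Round 1 fires (3), (6), (9), (12), giving backorder, cond_5, split_shipment, stock_available.
Round 2 fires (1), (4), giving insured, manifest_closed.
Round 3 fires (8), giving payment_cleared.
Round 4 fires (10), giving packed.
Closure: {address_valid, backorder, carrier_assigned, cond_5, dock_ready, insured, labeled, manifest_closed, notify_customer, oversize_item, packed, payment_cleared, restock_request, route_local, shipped, split_shipment, stock_available, stock_low} — 18 facts.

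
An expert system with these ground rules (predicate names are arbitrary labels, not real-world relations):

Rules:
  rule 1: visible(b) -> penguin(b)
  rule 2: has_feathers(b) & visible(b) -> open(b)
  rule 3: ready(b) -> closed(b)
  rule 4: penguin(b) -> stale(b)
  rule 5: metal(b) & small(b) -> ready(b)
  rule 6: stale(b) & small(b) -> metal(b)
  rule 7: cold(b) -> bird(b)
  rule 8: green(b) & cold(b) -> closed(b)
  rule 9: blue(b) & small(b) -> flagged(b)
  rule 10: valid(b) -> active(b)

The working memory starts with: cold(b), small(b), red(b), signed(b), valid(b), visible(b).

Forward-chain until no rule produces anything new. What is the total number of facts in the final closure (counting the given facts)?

Round 1 — rule 1, rule 7, rule 10, derive penguin(b), bird(b), active(b).
Round 2 — rule 4, derive stale(b).
Round 3 — rule 6, derive metal(b).
Round 4 — rule 5, derive ready(b).
Round 5 — rule 3, derive closed(b).
Closure: {active(b), bird(b), closed(b), cold(b), metal(b), penguin(b), ready(b), red(b), signed(b), small(b), stale(b), valid(b), visible(b)} — 13 facts.

13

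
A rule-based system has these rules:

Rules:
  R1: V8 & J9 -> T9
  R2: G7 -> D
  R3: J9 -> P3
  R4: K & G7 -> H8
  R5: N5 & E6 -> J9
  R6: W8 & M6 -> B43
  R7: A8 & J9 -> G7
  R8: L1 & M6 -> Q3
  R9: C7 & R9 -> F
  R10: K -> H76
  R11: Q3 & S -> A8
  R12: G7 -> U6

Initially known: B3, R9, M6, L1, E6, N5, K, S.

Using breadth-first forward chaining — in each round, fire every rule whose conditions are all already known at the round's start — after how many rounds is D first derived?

4

Round 1: R5 [N5 & E6 -> J9]; R8 [L1 & M6 -> Q3]; R10 [K -> H76]. Adds J9, Q3, H76.
Round 2: R3 [J9 -> P3]; R11 [Q3 & S -> A8]. Adds P3, A8.
Round 3: R7 [A8 & J9 -> G7]. Adds G7.
Round 4: R2 [G7 -> D]; R4 [K & G7 -> H8]; R12 [G7 -> U6]. Adds D, H8, U6.
D first appears in round 4.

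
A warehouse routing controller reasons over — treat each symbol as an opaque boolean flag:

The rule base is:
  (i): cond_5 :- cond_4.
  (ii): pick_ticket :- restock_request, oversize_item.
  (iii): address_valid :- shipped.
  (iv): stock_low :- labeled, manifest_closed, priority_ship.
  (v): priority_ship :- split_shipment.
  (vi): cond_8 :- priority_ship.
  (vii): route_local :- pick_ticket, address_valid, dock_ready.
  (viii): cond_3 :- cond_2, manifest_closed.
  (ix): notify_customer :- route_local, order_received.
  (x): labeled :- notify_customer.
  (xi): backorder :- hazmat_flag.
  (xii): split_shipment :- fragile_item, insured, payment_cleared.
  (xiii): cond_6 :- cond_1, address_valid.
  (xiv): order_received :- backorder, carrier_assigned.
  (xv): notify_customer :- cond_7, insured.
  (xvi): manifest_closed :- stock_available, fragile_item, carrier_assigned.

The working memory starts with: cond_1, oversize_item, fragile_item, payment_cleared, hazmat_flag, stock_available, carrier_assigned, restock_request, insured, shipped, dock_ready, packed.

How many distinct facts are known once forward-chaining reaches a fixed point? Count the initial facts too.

25

Round 1: (ii) [pick_ticket :- restock_request, oversize_item.]; (iii) [address_valid :- shipped.]; (xi) [backorder :- hazmat_flag.]; (xii) [split_shipment :- fragile_item, insured, payment_cleared.]; (xvi) [manifest_closed :- stock_available, fragile_item, carrier_assigned.]. New: pick_ticket, address_valid, backorder, split_shipment, manifest_closed.
Round 2: (v) [priority_ship :- split_shipment.]; (vii) [route_local :- pick_ticket, address_valid, dock_ready.]; (xiii) [cond_6 :- cond_1, address_valid.]; (xiv) [order_received :- backorder, carrier_assigned.]. New: priority_ship, route_local, cond_6, order_received.
Round 3: (vi) [cond_8 :- priority_ship.]; (ix) [notify_customer :- route_local, order_received.]. New: cond_8, notify_customer.
Round 4: (x) [labeled :- notify_customer.]. New: labeled.
Round 5: (iv) [stock_low :- labeled, manifest_closed, priority_ship.]. New: stock_low.
Closure: {address_valid, backorder, carrier_assigned, cond_1, cond_6, cond_8, dock_ready, fragile_item, hazmat_flag, insured, labeled, manifest_closed, notify_customer, order_received, oversize_item, packed, payment_cleared, pick_ticket, priority_ship, restock_request, route_local, shipped, split_shipment, stock_available, stock_low} — 25 facts.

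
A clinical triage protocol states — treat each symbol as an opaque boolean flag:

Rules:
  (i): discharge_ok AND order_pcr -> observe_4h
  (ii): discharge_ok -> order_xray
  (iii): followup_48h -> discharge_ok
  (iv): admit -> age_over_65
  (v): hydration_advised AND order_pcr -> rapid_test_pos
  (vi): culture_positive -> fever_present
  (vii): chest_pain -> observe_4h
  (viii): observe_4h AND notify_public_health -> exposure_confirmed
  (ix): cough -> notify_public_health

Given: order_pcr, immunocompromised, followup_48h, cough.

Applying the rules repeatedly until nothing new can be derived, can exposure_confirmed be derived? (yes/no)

Round 1: (iii) [followup_48h -> discharge_ok]; (ix) [cough -> notify_public_health]. Adds discharge_ok, notify_public_health.
Round 2: (i) [discharge_ok AND order_pcr -> observe_4h]; (ii) [discharge_ok -> order_xray]. Adds observe_4h, order_xray.
Round 3: (viii) [observe_4h AND notify_public_health -> exposure_confirmed]. Adds exposure_confirmed.
exposure_confirmed appears in round 3, so it is derivable.

yes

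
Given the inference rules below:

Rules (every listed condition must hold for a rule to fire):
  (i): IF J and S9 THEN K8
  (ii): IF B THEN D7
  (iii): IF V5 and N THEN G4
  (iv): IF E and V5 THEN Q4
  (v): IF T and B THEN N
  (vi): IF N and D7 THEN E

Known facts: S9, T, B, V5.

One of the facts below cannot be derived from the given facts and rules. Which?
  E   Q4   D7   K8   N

K8

Round 1: (ii) [IF B THEN D7]; (v) [IF T and B THEN N]. Adds D7, N.
Round 2: (iii) [IF V5 and N THEN G4]; (vi) [IF N and D7 THEN E]. Adds G4, E.
Round 3: (iv) [IF E and V5 THEN Q4]. Adds Q4.
Derived: E (round 2), N (round 1), Q4 (round 3), D7 (round 1). K8 never appears in any round.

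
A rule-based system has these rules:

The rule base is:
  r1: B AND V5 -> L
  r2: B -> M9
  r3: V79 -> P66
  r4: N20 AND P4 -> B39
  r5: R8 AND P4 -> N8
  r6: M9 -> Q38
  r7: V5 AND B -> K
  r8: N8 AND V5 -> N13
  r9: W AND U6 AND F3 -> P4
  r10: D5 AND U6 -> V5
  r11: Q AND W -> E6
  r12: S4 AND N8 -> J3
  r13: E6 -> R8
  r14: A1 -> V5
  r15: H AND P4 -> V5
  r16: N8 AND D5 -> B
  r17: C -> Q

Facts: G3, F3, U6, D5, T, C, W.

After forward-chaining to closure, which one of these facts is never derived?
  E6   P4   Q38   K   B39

B39

Round 1 — r9, r10, r17, derive P4, V5, Q.
Round 2 — r11, derive E6.
Round 3 — r13, derive R8.
Round 4 — r5, derive N8.
Round 5 — r8, r16, derive N13, B.
Round 6 — r1, r2, r7, derive L, M9, K.
Round 7 — r6, derive Q38.
Derived: E6 (round 2), Q38 (round 7), P4 (round 1), K (round 6). B39 never appears in any round.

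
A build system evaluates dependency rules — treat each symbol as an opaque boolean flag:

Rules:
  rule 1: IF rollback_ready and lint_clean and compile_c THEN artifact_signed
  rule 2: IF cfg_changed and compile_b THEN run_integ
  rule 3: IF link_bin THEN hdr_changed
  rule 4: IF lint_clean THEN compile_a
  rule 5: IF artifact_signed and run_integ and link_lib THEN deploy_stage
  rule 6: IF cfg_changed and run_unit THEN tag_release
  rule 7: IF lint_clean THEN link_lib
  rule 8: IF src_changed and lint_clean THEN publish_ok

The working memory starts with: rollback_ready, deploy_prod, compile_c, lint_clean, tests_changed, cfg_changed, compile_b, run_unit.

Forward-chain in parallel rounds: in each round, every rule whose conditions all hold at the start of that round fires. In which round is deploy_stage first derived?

Round 1: rule 1 [IF rollback_ready and lint_clean and compile_c THEN artifact_signed]; rule 2 [IF cfg_changed and compile_b THEN run_integ]; rule 4 [IF lint_clean THEN compile_a]; rule 6 [IF cfg_changed and run_unit THEN tag_release]; rule 7 [IF lint_clean THEN link_lib]. New: artifact_signed, run_integ, compile_a, tag_release, link_lib.
Round 2: rule 5 [IF artifact_signed and run_integ and link_lib THEN deploy_stage]. New: deploy_stage.
deploy_stage first appears in round 2.

2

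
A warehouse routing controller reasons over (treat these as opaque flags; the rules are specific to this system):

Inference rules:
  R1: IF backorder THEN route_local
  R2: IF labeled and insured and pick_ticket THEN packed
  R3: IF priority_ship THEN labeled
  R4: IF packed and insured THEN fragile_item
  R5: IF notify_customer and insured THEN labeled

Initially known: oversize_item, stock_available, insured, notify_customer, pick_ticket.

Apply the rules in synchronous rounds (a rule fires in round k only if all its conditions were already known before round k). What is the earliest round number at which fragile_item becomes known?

Round 1 — R5, derive labeled.
Round 2 — R2, derive packed.
Round 3 — R4, derive fragile_item.
fragile_item first appears in round 3.

3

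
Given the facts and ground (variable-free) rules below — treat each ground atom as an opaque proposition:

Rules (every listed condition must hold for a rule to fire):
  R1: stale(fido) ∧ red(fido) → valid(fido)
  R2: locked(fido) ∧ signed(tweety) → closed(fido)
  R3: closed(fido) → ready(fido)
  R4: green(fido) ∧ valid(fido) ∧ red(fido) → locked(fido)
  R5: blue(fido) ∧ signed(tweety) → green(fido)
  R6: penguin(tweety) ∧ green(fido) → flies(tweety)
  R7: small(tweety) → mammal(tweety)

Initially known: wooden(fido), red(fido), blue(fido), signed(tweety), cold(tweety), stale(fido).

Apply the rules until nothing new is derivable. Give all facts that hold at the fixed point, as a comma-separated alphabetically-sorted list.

blue(fido), closed(fido), cold(tweety), green(fido), locked(fido), ready(fido), red(fido), signed(tweety), stale(fido), valid(fido), wooden(fido)

[1] R1 [stale(fido) ∧ red(fido) → valid(fido)]; R5 [blue(fido) ∧ signed(tweety) → green(fido)]. ⇒ new: valid(fido), green(fido).
[2] R4 [green(fido) ∧ valid(fido) ∧ red(fido) → locked(fido)]. ⇒ new: locked(fido).
[3] R2 [locked(fido) ∧ signed(tweety) → closed(fido)]. ⇒ new: closed(fido).
[4] R3 [closed(fido) → ready(fido)]. ⇒ new: ready(fido).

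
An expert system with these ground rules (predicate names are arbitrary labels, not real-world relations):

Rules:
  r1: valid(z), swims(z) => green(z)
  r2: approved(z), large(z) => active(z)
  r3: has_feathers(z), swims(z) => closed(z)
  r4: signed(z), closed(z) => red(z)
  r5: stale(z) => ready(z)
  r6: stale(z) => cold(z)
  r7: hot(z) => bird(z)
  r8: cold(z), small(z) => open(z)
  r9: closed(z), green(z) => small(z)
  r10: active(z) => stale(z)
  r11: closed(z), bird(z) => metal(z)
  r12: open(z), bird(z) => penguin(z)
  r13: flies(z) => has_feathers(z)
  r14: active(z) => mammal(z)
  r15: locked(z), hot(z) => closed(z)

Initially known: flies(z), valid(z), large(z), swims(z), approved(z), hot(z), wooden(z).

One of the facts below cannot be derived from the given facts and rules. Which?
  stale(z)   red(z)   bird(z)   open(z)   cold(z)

Round 1 — r1, r2, r7, r13, derive green(z), active(z), bird(z), has_feathers(z).
Round 2 — r3, r10, r14, derive closed(z), stale(z), mammal(z).
Round 3 — r5, r6, r9, r11, derive ready(z), cold(z), small(z), metal(z).
Round 4 — r8, derive open(z).
Round 5 — r12, derive penguin(z).
Derived: cold(z) (round 3), stale(z) (round 2), bird(z) (round 1), open(z) (round 4). red(z) never appears in any round.

red(z)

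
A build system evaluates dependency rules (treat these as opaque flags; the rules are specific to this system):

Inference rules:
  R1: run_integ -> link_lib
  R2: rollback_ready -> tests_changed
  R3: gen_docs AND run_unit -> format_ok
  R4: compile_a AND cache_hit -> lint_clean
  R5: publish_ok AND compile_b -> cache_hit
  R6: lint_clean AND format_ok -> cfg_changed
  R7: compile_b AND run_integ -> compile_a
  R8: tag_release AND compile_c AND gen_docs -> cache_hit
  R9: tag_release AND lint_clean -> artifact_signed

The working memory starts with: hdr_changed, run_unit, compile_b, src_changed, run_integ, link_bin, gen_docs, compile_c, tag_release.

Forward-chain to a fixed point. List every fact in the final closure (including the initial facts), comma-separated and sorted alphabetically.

Round 1: R1 [run_integ -> link_lib]; R3 [gen_docs AND run_unit -> format_ok]; R7 [compile_b AND run_integ -> compile_a]; R8 [tag_release AND compile_c AND gen_docs -> cache_hit]. Adds link_lib, format_ok, compile_a, cache_hit.
Round 2: R4 [compile_a AND cache_hit -> lint_clean]. Adds lint_clean.
Round 3: R6 [lint_clean AND format_ok -> cfg_changed]; R9 [tag_release AND lint_clean -> artifact_signed]. Adds cfg_changed, artifact_signed.

artifact_signed, cache_hit, cfg_changed, compile_a, compile_b, compile_c, format_ok, gen_docs, hdr_changed, link_bin, link_lib, lint_clean, run_integ, run_unit, src_changed, tag_release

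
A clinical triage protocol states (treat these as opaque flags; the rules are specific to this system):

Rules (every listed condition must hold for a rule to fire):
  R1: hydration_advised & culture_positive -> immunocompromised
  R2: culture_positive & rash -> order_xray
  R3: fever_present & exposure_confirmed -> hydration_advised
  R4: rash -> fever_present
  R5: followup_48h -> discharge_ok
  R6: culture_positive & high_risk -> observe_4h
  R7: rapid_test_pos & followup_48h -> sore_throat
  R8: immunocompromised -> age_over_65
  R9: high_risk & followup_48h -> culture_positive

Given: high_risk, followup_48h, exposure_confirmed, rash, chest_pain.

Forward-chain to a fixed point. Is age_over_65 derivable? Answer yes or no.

yes

Round 1 — R4, R5, R9, derive fever_present, discharge_ok, culture_positive.
Round 2 — R2, R3, R6, derive order_xray, hydration_advised, observe_4h.
Round 3 — R1, derive immunocompromised.
Round 4 — R8, derive age_over_65.
age_over_65 appears in round 4, so it is derivable.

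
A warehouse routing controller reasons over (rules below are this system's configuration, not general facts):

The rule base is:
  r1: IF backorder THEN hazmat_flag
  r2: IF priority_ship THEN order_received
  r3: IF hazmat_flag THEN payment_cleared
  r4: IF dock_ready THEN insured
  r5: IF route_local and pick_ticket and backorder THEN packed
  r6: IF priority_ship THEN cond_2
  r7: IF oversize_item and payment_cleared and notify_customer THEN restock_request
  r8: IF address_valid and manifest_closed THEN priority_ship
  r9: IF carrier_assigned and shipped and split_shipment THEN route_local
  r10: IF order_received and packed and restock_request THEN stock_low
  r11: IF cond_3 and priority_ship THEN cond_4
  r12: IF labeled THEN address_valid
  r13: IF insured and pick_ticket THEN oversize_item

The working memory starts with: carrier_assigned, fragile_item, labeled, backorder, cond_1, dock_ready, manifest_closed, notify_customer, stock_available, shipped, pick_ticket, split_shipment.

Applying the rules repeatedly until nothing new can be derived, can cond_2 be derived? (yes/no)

Round 1: r1 [IF backorder THEN hazmat_flag]; r4 [IF dock_ready THEN insured]; r9 [IF carrier_assigned and shipped and split_shipment THEN route_local]; r12 [IF labeled THEN address_valid]. Adds hazmat_flag, insured, route_local, address_valid.
Round 2: r3 [IF hazmat_flag THEN payment_cleared]; r5 [IF route_local and pick_ticket and backorder THEN packed]; r8 [IF address_valid and manifest_closed THEN priority_ship]; r13 [IF insured and pick_ticket THEN oversize_item]. Adds payment_cleared, packed, priority_ship, oversize_item.
Round 3: r2 [IF priority_ship THEN order_received]; r6 [IF priority_ship THEN cond_2]; r7 [IF oversize_item and payment_cleared and notify_customer THEN restock_request]. Adds order_received, cond_2, restock_request.
Round 4: r10 [IF order_received and packed and restock_request THEN stock_low]. Adds stock_low.
cond_2 appears in round 3, so it is derivable.

yes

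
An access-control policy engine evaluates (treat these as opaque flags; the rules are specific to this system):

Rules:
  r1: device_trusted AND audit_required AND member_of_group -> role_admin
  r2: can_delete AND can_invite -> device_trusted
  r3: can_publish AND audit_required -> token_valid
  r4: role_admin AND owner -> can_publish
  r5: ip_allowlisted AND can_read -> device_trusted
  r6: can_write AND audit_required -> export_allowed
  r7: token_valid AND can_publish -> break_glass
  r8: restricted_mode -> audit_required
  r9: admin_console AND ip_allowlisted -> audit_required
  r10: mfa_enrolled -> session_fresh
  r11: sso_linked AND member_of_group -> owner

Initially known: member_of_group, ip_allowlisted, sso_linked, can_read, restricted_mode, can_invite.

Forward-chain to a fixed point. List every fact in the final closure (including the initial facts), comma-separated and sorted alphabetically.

audit_required, break_glass, can_invite, can_publish, can_read, device_trusted, ip_allowlisted, member_of_group, owner, restricted_mode, role_admin, sso_linked, token_valid

Round 1 fires r5, r8, r11, giving device_trusted, audit_required, owner.
Round 2 fires r1, giving role_admin.
Round 3 fires r4, giving can_publish.
Round 4 fires r3, giving token_valid.
Round 5 fires r7, giving break_glass.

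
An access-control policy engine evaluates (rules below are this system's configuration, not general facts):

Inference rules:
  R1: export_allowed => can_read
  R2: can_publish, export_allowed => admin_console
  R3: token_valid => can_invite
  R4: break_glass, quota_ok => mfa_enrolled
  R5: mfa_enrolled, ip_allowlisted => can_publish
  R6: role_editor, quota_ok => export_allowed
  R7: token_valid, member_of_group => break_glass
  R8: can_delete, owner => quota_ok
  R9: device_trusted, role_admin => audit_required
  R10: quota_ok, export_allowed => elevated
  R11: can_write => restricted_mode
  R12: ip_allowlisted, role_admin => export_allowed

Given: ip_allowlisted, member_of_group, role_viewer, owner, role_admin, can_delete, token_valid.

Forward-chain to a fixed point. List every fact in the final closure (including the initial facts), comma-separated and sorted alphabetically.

admin_console, break_glass, can_delete, can_invite, can_publish, can_read, elevated, export_allowed, ip_allowlisted, member_of_group, mfa_enrolled, owner, quota_ok, role_admin, role_viewer, token_valid

Round 1: R3 [token_valid => can_invite]; R7 [token_valid, member_of_group => break_glass]; R8 [can_delete, owner => quota_ok]; R12 [ip_allowlisted, role_admin => export_allowed]. Adds can_invite, break_glass, quota_ok, export_allowed.
Round 2: R1 [export_allowed => can_read]; R4 [break_glass, quota_ok => mfa_enrolled]; R10 [quota_ok, export_allowed => elevated]. Adds can_read, mfa_enrolled, elevated.
Round 3: R5 [mfa_enrolled, ip_allowlisted => can_publish]. Adds can_publish.
Round 4: R2 [can_publish, export_allowed => admin_console]. Adds admin_console.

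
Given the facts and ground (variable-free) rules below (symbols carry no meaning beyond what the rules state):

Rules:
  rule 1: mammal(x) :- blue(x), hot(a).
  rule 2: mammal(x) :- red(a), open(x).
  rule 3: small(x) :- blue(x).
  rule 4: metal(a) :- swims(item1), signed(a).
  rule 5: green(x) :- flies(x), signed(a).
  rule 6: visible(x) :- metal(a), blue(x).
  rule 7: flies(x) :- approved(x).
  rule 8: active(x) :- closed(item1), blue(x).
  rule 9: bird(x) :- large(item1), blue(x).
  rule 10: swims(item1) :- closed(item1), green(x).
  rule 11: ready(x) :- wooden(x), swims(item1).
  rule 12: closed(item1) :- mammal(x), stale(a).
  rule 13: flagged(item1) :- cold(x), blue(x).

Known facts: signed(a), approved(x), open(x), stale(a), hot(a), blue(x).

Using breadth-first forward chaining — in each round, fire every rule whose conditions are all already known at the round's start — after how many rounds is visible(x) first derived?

5

[1] rule 1 [mammal(x) :- blue(x), hot(a).]; rule 3 [small(x) :- blue(x).]; rule 7 [flies(x) :- approved(x).]. ⇒ new: mammal(x), small(x), flies(x).
[2] rule 5 [green(x) :- flies(x), signed(a).]; rule 12 [closed(item1) :- mammal(x), stale(a).]. ⇒ new: green(x), closed(item1).
[3] rule 8 [active(x) :- closed(item1), blue(x).]; rule 10 [swims(item1) :- closed(item1), green(x).]. ⇒ new: active(x), swims(item1).
[4] rule 4 [metal(a) :- swims(item1), signed(a).]. ⇒ new: metal(a).
[5] rule 6 [visible(x) :- metal(a), blue(x).]. ⇒ new: visible(x).
visible(x) first appears in round 5.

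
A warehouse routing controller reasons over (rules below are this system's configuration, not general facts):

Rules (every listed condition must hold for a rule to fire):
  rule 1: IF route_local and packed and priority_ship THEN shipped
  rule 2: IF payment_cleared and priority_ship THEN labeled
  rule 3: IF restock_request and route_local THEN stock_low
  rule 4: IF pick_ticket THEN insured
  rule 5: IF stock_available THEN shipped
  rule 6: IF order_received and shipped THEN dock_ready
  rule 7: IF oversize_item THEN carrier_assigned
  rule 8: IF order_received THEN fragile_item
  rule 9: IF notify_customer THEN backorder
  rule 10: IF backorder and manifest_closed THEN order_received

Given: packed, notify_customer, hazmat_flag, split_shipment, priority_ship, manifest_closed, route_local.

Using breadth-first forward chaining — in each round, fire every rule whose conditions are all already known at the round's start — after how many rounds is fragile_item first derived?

3

Round 1: rule 1 [IF route_local and packed and priority_ship THEN shipped]; rule 9 [IF notify_customer THEN backorder]. Adds shipped, backorder.
Round 2: rule 10 [IF backorder and manifest_closed THEN order_received]. Adds order_received.
Round 3: rule 6 [IF order_received and shipped THEN dock_ready]; rule 8 [IF order_received THEN fragile_item]. Adds dock_ready, fragile_item.
fragile_item first appears in round 3.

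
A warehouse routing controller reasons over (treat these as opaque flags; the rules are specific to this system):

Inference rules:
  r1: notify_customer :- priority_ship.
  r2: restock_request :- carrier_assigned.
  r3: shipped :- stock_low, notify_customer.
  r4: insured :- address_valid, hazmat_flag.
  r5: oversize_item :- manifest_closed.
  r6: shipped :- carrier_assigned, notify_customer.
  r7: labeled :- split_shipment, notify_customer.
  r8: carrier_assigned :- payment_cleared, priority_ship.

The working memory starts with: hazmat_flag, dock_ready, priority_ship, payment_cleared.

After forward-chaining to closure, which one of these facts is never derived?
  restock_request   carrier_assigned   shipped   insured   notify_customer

Round 1 — r1, r8, derive notify_customer, carrier_assigned.
Round 2 — r2, r6, derive restock_request, shipped.
Derived: restock_request (round 2), shipped (round 2), notify_customer (round 1), carrier_assigned (round 1). insured never appears in any round.

insured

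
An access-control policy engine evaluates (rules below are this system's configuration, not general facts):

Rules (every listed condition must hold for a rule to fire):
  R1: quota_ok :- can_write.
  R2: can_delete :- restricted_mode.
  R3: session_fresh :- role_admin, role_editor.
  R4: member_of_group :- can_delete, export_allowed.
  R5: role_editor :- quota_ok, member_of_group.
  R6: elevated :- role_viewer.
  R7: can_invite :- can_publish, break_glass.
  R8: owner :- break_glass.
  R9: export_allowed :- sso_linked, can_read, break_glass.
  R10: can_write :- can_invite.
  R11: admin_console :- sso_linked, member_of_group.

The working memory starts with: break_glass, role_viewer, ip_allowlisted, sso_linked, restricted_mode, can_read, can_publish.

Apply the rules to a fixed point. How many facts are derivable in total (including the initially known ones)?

17

Round 1 fires R2, R6, R7, R8, R9, giving can_delete, elevated, can_invite, owner, export_allowed.
Round 2 fires R4, R10, giving member_of_group, can_write.
Round 3 fires R1, R11, giving quota_ok, admin_console.
Round 4 fires R5, giving role_editor.
Closure: {admin_console, break_glass, can_delete, can_invite, can_publish, can_read, can_write, elevated, export_allowed, ip_allowlisted, member_of_group, owner, quota_ok, restricted_mode, role_editor, role_viewer, sso_linked} — 17 facts.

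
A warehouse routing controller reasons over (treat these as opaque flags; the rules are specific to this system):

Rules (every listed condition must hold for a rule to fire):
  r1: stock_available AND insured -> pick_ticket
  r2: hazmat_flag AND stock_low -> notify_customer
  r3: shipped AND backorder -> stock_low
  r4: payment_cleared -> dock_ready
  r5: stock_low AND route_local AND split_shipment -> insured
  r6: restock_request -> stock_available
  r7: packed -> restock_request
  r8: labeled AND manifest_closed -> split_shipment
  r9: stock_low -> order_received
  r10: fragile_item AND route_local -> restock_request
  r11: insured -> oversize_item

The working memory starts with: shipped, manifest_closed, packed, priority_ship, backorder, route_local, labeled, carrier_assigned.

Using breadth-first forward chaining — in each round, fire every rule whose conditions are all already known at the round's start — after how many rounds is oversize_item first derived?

3

Round 1 fires r3, r7, r8, giving stock_low, restock_request, split_shipment.
Round 2 fires r5, r6, r9, giving insured, stock_available, order_received.
Round 3 fires r1, r11, giving pick_ticket, oversize_item.
oversize_item first appears in round 3.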